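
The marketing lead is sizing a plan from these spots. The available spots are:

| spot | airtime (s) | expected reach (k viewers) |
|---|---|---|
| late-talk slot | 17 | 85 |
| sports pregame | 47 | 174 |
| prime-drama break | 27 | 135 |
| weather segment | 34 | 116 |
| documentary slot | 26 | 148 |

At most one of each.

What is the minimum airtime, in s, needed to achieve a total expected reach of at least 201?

Look for the lowest-airtime combination reaching 201.
late-talk slot + documentary slot: 233 expected reach at 43 s.
No combination under 43 s hits 201.

43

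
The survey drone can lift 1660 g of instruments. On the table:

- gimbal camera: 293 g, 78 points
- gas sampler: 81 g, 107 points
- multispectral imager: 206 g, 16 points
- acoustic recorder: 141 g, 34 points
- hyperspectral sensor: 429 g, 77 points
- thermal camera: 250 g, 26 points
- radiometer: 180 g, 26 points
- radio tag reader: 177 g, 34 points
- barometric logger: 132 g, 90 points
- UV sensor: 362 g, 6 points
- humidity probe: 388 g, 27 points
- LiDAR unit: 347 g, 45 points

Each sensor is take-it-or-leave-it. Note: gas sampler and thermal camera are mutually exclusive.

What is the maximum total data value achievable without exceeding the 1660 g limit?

465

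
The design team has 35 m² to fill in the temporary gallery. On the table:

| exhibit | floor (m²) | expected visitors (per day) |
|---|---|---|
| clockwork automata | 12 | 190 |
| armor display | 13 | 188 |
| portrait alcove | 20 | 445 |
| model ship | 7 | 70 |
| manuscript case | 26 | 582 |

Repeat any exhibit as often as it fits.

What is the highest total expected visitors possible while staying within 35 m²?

652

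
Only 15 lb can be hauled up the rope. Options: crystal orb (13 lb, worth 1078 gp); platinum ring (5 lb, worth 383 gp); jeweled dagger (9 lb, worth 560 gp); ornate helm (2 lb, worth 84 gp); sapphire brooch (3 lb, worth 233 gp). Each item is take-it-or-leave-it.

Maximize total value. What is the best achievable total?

Density check — crystal orb 82.92, sapphire brooch 77.67, platinum ring 76.60, jeweled dagger 62.22 are the best per lb.
Crystal orb + ornate helm uses 15 of the 15 lb and totals 1162.
Next best is crystal orb at 1078 (13 lb) — short by 84.

1162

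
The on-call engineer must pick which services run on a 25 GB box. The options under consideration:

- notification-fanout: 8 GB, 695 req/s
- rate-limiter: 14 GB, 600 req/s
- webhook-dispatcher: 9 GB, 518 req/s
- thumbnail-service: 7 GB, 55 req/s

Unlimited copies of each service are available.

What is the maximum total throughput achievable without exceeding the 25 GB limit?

The ratio ordering already packs tightly: 3×notification-fanout, 24 GB, 2085.

2085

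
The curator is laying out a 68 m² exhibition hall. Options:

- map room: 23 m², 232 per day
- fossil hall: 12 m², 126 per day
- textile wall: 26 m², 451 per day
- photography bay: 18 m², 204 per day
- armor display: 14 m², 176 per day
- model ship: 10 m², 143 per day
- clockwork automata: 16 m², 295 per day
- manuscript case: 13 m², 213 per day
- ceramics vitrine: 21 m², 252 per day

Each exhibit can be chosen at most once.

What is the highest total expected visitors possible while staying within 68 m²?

Ranking by ratio (expected visitors/m²): clockwork automata 18.44, textile wall 17.35, manuscript case 16.38, model ship 14.30.
Taking textile wall + model ship + clockwork automata + manuscript case: 65 m² used, 1102 in expected visitors.

1102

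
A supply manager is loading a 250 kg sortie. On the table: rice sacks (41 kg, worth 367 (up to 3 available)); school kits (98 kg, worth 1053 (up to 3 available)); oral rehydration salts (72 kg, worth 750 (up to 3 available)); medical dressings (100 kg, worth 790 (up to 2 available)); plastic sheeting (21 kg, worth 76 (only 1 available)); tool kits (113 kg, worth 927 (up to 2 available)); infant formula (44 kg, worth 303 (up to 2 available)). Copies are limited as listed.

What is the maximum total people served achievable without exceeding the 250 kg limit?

2553

Taking the top-ratio supplies first gives rice sacks + 2×school kits for 2473 (237 kg).
Replace rice sacks and school kits with 2×oral rehydration salts: the trade gains 80 net, giving 2553 at 242 kg.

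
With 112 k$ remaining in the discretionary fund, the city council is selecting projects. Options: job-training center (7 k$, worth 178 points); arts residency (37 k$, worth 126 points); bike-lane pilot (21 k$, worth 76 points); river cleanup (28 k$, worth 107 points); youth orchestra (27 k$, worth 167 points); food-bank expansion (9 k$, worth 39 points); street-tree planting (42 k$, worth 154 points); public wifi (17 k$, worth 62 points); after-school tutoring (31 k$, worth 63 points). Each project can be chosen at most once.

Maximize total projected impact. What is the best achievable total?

By projected impact per k$: job-training center 25.43, youth orchestra 6.19, food-bank expansion 4.33 lead.
Job-training center + bike-lane pilot + river cleanup + youth orchestra + food-bank expansion + public wifi uses 109 of the 112 k$ and totals 629.
The spare 3 k$ is too small for any remaining project, and no exchange beats 629.

629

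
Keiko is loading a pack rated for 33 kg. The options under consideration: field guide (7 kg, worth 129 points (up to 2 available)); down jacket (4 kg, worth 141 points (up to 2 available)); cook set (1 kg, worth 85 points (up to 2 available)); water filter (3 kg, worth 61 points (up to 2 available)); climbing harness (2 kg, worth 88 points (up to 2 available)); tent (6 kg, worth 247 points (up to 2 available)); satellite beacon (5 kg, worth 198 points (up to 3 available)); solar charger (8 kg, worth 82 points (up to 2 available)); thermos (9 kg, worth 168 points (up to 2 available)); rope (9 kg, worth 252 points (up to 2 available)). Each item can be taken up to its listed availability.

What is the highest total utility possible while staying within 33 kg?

1434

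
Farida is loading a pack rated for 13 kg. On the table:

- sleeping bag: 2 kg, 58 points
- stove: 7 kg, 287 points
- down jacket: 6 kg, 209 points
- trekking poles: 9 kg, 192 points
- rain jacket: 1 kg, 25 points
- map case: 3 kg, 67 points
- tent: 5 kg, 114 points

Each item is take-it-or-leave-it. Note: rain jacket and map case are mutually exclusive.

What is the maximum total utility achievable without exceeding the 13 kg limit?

Density check — stove 41.00, down jacket 34.83, sleeping bag 29.00 are the best per kg.
The ratio ordering already packs tightly: stove + down jacket, 13 kg, 496.
Runner-up stove + rain jacket + tent tops out at 426.

496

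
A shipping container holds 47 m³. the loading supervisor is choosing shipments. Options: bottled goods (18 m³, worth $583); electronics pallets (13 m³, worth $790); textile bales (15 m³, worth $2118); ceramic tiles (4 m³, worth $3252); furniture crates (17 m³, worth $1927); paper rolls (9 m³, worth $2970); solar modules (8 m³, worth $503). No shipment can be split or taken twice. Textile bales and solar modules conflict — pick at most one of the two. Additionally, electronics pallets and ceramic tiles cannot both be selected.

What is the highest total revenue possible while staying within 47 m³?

10267

Textile bales + ceramic tiles + furniture crates + paper rolls uses 45 of the 47 m³ and totals 10267.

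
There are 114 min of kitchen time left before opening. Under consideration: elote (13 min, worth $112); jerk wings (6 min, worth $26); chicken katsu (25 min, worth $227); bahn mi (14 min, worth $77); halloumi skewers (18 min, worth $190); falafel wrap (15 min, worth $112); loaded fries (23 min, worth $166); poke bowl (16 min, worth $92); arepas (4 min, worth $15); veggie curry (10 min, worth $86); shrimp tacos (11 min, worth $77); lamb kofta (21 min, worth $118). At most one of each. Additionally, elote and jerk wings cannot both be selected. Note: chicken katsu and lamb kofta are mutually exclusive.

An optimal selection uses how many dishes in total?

Optimal total is 935.
For example elote + chicken katsu + bahn mi + halloumi skewers + loaded fries + veggie curry + shrimp tacos achieves it, using 114 min.
Any selection reaching 935 contains exactly 7 dishes.

7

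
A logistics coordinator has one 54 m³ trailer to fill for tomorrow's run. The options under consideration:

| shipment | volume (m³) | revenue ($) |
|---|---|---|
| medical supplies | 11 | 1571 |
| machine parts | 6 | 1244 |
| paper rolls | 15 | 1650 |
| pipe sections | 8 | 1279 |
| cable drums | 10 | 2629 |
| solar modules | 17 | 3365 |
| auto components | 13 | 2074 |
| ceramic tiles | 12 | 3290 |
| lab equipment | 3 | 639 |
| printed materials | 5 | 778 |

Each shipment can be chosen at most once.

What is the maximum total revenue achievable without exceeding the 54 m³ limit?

Density check — ceramic tiles 274.17, cable drums 262.90, lab equipment 213.00 are the best per m³.
Machine parts + cable drums + solar modules + ceramic tiles + lab equipment + printed materials uses 53 of the 54 m³ and totals 11945.

11945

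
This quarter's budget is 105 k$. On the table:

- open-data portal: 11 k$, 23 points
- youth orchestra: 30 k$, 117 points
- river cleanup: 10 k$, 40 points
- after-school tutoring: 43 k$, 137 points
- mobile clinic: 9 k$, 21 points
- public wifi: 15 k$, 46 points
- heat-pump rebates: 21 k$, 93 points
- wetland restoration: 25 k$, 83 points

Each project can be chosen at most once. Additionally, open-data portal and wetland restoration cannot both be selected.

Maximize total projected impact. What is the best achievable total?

By projected impact per k$: heat-pump rebates 4.43, river cleanup 4.00, youth orchestra 3.90, wetland restoration 3.32 lead.
The ratio heuristic lands on youth orchestra + river cleanup + public wifi + heat-pump rebates + wetland restoration (379) but leaves 4 k$ idle.
The 40 k$ tied up in public wifi and wetland restoration is better spent on after-school tutoring — total rises to 387 (104 k$).

387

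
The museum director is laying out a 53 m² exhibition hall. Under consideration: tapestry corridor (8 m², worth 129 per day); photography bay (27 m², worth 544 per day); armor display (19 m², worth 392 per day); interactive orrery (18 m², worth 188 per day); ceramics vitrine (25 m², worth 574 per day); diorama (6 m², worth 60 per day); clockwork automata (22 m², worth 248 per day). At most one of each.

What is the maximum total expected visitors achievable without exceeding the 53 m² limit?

1118

Ranking by ratio (expected visitors/m²): ceramics vitrine 22.96, armor display 20.63, photography bay 20.15, tapestry corridor 16.12.
A density-first pass picks tapestry corridor + armor display + ceramics vitrine — 1095 at 52 m².
Replace tapestry corridor and armor display with photography bay: the trade gains 23 net, giving 1118 at 52 m².
An exhaustive check of the 128 subsets confirms 1118.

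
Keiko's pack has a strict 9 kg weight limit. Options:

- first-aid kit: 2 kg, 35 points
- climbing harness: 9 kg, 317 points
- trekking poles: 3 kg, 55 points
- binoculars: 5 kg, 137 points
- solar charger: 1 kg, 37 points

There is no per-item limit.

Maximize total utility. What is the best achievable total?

333

9×solar charger uses 9 of the 9 kg and totals 333.
Every other selection either busts 9 kg or fails to beat 333.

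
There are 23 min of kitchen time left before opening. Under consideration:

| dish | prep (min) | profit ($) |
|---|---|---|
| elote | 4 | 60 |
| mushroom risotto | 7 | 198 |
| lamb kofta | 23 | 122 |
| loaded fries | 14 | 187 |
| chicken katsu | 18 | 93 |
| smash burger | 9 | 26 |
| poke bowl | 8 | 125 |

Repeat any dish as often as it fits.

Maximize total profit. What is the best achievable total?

594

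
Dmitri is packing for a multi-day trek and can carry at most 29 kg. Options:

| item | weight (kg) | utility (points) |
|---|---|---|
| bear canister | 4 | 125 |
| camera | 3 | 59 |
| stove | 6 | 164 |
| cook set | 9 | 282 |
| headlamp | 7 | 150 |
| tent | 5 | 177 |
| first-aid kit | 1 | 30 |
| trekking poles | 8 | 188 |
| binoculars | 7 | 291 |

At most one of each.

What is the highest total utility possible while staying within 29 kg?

964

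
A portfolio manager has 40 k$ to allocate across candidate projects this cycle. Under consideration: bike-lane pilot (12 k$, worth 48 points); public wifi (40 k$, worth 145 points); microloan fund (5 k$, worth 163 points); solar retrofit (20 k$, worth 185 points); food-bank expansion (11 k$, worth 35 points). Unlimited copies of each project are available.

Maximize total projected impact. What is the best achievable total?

Best packing: 8×microloan fund — 40 k$, 1304 total.

1304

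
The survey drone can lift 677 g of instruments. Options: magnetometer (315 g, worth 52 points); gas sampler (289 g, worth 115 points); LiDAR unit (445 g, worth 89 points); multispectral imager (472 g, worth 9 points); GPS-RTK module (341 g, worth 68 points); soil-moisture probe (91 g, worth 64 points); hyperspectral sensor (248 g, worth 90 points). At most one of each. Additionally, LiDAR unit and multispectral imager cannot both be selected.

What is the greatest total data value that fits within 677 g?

Taking gas sampler + soil-moisture probe + hyperspectral sensor: 628 g used, 269 in data value.

269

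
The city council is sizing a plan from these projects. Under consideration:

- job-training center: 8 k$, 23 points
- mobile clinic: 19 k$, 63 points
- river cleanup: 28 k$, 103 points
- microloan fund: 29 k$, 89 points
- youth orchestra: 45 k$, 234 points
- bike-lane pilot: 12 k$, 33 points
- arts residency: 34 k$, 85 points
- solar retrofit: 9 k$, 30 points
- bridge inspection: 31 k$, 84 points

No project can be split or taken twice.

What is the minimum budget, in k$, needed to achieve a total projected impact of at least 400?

92

Need the lightest bundle worth ≥ 400.
Taking mobile clinic + river cleanup + youth orchestra gives 400 (≥ 400) for 92 k$.
No combination under 92 k$ hits 400.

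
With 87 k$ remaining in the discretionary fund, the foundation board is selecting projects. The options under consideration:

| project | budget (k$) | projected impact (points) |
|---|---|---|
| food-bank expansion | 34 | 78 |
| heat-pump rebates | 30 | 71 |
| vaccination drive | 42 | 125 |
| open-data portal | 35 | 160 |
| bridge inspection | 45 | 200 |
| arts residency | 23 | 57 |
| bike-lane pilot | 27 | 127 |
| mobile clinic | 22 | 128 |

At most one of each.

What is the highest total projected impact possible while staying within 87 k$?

415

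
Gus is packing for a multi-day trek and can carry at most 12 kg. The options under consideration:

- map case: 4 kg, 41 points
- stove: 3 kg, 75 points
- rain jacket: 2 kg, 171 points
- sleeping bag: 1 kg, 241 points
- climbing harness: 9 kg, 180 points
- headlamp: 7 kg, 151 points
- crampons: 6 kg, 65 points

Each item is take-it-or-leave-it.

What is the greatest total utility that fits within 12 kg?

592

Greedy by ratio would take stove + rain jacket + sleeping bag + crampons: 12 kg used, total 552.
Dropping stove and crampons frees 9 kg; slotting in climbing harness (9 kg) lifts the total to 592 at 12 kg.
An exhaustive check of the 128 subsets confirms 592.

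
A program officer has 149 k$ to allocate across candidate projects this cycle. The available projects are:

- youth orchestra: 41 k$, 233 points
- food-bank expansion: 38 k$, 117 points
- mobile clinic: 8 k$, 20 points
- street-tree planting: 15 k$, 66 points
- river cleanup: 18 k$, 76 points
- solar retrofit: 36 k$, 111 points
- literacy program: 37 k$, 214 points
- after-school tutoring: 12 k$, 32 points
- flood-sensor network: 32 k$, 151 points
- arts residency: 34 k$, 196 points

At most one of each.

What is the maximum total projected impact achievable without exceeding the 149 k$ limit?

794

Youth orchestra + literacy program + flood-sensor network + arts residency uses 144 of the 149 k$ and totals 794.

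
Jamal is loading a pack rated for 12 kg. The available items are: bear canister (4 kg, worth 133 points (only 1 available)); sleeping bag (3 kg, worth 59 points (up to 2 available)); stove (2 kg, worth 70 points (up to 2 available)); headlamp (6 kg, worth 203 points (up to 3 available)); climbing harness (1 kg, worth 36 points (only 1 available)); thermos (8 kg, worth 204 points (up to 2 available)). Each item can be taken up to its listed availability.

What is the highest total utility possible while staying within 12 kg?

406

A density-first pass picks 2×stove + headlamp + climbing harness — 379 at 11 kg.
Replace 2×stove and climbing harness with headlamp: the trade gains 27 net, giving 406 at 12 kg.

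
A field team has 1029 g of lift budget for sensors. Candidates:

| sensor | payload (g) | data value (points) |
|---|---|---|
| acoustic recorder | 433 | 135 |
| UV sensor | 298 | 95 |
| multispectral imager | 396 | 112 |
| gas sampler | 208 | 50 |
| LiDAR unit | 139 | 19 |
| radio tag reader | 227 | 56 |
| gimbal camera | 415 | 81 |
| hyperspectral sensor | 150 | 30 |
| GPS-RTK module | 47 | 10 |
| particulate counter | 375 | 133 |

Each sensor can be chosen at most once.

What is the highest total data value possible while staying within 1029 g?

Taking the top-ratio sensors first gives UV sensor + radio tag reader + GPS-RTK module + particulate counter for 294 (947 g).
But acoustic recorder + gas sampler + particulate counter fits in 1016 g and reaches 318.

318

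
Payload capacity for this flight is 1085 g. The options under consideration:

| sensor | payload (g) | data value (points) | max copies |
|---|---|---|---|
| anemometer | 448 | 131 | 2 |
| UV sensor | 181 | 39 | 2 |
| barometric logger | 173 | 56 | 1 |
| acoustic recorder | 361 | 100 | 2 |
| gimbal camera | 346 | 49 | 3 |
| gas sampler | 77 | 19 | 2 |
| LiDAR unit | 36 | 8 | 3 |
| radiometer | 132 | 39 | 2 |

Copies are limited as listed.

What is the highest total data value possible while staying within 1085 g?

Taking the top-ratio sensors first gives anemometer + barometric logger + 2×gas sampler + LiDAR unit + 2×radiometer for 311 (1075 g).
Dropping 2×gas sampler and LiDAR unit and 2×radiometer frees 454 g; slotting in anemometer (448 g) lifts the total to 318 at 1069 g.
Nothing else within 1085 g beats 318.

318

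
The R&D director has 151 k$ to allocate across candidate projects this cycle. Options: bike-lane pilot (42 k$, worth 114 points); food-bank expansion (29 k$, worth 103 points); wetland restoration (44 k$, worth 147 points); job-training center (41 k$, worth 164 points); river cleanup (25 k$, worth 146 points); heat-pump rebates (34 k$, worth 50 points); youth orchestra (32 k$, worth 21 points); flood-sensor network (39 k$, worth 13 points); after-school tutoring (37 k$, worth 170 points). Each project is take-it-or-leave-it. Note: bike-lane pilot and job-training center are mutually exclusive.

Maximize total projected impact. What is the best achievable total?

627

By projected impact per k$: river cleanup 5.84, after-school tutoring 4.59, job-training center 4.00 lead.
A density-first pass picks food-bank expansion + job-training center + river cleanup + after-school tutoring — 583 at 132 k$.
Dropping food-bank expansion frees 29 k$; slotting in wetland restoration (44 k$) lifts the total to 627 at 147 k$.
The closest alternative, food-bank expansion + wetland restoration + job-training center + after-school tutoring, reaches only 584.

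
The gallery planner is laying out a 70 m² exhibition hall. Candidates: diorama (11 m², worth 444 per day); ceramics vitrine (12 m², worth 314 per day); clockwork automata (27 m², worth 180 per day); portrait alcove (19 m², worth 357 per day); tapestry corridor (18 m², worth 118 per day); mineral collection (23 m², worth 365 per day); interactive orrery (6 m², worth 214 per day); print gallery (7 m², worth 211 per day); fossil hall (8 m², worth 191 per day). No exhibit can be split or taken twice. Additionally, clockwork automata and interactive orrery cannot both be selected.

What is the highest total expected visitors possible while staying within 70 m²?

1739

Taking the top-ratio exhibits first gives diorama + ceramics vitrine + portrait alcove + interactive orrery + print gallery + fossil hall for 1731 (63 m²).
Replace portrait alcove with mineral collection: the trade gains 8 net, giving 1739 at 67 m².
That's the maximum — no feasible swap from here does better than 1739.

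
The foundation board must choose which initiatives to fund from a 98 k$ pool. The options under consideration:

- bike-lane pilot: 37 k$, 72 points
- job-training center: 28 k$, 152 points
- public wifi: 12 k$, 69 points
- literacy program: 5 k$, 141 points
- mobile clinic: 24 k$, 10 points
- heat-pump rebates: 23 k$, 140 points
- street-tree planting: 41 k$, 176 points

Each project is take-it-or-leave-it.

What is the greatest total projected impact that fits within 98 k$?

Filling by ratio: job-training center + public wifi + literacy program + mobile clinic + heat-pump rebates for 512, with 6 k$ left unused.
Dropping public wifi and mobile clinic frees 36 k$; slotting in street-tree planting (41 k$) lifts the total to 609 at 97 k$.
Next best is job-training center + public wifi + literacy program + street-tree planting at 538 (86 k$) — short by 71.

609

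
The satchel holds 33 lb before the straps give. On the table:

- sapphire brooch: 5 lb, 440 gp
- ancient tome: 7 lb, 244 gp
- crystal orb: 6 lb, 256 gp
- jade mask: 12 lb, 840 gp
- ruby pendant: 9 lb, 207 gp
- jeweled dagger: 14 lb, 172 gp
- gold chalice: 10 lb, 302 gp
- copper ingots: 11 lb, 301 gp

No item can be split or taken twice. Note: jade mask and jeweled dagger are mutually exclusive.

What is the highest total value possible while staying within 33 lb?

1838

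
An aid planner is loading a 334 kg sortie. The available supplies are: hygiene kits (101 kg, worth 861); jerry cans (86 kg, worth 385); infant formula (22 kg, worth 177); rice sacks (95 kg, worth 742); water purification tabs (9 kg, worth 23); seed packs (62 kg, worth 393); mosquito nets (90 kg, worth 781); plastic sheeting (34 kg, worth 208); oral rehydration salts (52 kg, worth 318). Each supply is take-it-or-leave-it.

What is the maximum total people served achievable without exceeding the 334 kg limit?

2615

Greedy by ratio would take hygiene kits + infant formula + rice sacks + water purification tabs + mosquito nets: 317 kg used, total 2584.
The 22 kg tied up in infant formula is better spent on plastic sheeting — total rises to 2615 (329 kg).
No other feasible combination exceeds 2615.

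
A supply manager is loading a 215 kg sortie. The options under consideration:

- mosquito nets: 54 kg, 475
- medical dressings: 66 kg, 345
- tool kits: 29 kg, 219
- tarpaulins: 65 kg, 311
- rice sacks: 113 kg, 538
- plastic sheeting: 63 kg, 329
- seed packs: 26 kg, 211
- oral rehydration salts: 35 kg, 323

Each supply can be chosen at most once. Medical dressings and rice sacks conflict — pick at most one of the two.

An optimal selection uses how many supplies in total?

The maximum people served within 215 kg is 1573.
For example mosquito nets + medical dressings + tool kits + seed packs + oral rehydration salts achieves it, using 210 kg.
Any selection reaching 1573 contains exactly 5 supplies.

5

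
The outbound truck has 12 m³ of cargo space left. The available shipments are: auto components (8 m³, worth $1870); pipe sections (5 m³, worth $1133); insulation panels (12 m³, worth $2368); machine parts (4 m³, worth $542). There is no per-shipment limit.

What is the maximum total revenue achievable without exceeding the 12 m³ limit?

Taking auto components + machine parts: 12 m³ used, 2412 in revenue.
Every other selection either busts 12 m³ or fails to beat 2412.

2412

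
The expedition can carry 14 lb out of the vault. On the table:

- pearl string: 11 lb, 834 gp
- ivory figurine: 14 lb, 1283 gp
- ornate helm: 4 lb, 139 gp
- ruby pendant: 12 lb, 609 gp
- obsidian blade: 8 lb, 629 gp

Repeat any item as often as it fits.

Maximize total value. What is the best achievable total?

1283

Ivory figurine uses 14 of the 14 lb and totals 1283.
Every other selection either busts 14 lb or fails to beat 1283.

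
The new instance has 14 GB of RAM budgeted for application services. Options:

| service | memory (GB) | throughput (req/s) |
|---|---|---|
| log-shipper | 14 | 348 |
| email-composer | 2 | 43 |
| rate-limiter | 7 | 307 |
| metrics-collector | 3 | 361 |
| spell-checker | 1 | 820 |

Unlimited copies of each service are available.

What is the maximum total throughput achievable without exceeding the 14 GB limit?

Best packing: 14×spell-checker — 14 GB, 11480 total.
Every other selection either busts 14 GB or fails to beat 11480.

11480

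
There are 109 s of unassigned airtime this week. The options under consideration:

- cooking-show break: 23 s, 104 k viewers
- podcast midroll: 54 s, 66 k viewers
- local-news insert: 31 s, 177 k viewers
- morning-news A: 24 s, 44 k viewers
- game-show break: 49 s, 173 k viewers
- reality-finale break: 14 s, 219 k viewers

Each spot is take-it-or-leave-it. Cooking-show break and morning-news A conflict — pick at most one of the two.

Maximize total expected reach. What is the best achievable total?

By expected reach per s: reality-finale break 15.64, local-news insert 5.71, cooking-show break 4.52, game-show break 3.53 lead.
Best packing: local-news insert + game-show break + reality-finale break — 94 s, 569 total.
The closest alternative, cooking-show break + local-news insert + reality-finale break, reaches only 500.

569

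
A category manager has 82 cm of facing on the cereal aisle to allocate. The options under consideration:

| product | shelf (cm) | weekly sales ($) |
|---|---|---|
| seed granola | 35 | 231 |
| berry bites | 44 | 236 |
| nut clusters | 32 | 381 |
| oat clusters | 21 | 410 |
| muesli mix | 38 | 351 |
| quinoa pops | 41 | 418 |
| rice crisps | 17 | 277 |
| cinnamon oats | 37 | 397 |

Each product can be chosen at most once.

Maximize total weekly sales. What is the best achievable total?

Ranking by ratio (weekly sales/cm): oat clusters 19.52, rice crisps 16.29, nut clusters 11.91, cinnamon oats 10.73.
Filling by ratio: nut clusters + oat clusters + rice crisps for 1068, with 12 cm left unused.
The 32 cm tied up in nut clusters is better spent on quinoa pops — total rises to 1105 (79 cm).
Runner-up oat clusters + rice crisps + cinnamon oats tops out at 1084.

1105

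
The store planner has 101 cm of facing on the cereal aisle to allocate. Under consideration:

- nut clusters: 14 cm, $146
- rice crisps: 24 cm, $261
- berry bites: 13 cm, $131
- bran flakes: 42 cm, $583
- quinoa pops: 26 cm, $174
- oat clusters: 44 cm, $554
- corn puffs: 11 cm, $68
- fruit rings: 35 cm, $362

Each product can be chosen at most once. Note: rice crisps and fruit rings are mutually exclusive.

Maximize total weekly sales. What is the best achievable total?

Density check — bran flakes 13.88, oat clusters 12.59, rice crisps 10.88, nut clusters 10.43 are the best per cm.
The ratio ordering already packs tightly: nut clusters + bran flakes + oat clusters, 100 cm, 1283.
Next best is berry bites + bran flakes + oat clusters at 1268 (99 cm) — short by 15.

1283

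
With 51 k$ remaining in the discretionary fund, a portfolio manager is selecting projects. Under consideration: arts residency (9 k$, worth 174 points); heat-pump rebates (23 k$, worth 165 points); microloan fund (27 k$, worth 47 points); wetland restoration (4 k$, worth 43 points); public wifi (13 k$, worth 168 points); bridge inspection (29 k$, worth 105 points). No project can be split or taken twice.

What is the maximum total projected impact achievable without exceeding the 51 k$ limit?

550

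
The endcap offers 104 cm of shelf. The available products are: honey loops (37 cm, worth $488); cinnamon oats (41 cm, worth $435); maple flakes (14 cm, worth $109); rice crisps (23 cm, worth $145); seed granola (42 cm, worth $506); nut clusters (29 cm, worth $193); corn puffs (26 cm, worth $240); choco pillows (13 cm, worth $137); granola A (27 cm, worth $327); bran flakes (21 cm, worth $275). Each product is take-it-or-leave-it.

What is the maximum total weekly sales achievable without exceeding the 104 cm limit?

1269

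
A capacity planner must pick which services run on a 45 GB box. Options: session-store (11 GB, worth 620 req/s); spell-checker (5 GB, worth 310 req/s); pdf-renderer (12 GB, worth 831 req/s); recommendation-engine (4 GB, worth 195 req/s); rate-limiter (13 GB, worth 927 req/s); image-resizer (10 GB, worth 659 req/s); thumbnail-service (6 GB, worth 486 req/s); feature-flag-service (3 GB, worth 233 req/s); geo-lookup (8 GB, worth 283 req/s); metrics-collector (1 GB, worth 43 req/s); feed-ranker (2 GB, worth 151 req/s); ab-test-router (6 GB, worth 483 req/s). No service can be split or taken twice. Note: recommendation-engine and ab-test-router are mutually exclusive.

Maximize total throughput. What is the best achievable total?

3270

Greedy by ratio would take pdf-renderer + rate-limiter + thumbnail-service + feature-flag-service + metrics-collector + feed-ranker + ab-test-router: 43 GB used, total 3154.
Dropping metrics-collector and feed-ranker frees 3 GB; slotting in spell-checker (5 GB) lifts the total to 3270 at 45 GB.
That's the maximum — no feasible swap from here does better than 3270.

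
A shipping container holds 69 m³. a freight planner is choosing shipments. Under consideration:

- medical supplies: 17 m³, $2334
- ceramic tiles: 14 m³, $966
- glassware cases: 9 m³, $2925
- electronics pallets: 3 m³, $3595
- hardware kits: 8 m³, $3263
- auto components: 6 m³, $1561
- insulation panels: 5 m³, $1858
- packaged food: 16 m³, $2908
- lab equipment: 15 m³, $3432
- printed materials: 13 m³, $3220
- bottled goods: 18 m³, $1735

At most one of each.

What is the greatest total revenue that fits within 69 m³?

21201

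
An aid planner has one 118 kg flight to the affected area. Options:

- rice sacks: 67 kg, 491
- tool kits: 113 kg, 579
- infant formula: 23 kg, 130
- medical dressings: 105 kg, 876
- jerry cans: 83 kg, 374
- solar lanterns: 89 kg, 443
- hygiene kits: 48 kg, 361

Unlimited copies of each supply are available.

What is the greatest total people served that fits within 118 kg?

876

Best packing: medical dressings — 105 kg, 876 total.
The spare 13 kg is too small for any remaining supply, and no exchange beats 876.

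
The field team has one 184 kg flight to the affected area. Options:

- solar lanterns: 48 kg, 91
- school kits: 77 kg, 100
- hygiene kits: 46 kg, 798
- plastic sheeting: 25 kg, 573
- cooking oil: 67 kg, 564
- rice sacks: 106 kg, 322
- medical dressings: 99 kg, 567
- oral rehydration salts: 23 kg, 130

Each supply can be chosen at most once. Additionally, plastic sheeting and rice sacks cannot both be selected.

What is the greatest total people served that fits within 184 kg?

2065

By people served per kg: plastic sheeting 22.92, hygiene kits 17.35, cooking oil 8.42, medical dressings 5.73 lead.
The ratio ordering already packs tightly: hygiene kits + plastic sheeting + cooking oil + oral rehydration salts, 161 kg, 2065.
The closest alternative, hygiene kits + plastic sheeting + medical dressings, reaches only 1938.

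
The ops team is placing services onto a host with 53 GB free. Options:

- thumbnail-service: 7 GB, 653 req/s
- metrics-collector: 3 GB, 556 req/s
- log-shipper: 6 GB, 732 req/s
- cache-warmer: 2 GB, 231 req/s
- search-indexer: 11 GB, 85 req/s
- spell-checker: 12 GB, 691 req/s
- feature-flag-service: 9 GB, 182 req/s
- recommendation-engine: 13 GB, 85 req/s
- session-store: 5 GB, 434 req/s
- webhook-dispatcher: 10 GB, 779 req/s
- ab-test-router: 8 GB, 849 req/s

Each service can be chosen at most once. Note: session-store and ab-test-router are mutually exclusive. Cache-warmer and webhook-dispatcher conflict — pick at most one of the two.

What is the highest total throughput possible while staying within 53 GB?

Ranking by ratio (throughput/GB): metrics-collector 185.33, log-shipper 122.00, cache-warmer 115.50, ab-test-router 106.12.
Taking thumbnail-service + metrics-collector + log-shipper + spell-checker + webhook-dispatcher + ab-test-router: 46 GB used, 4260 in throughput.
An exhaustive check of the 2048 subsets confirms 4260.

4260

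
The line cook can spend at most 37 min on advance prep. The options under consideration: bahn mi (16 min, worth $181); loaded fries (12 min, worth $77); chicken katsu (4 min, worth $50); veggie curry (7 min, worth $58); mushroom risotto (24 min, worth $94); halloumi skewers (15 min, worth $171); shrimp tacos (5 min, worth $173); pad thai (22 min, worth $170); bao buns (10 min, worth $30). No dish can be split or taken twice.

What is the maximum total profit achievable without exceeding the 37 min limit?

525

Taking the top-ratio dishes first gives chicken katsu + veggie curry + halloumi skewers + shrimp tacos for 452 (31 min).
Replace chicken katsu and veggie curry with bahn mi: the trade gains 73 net, giving 525 at 36 min.
Runner-up bahn mi + loaded fries + chicken katsu + shrimp tacos tops out at 481.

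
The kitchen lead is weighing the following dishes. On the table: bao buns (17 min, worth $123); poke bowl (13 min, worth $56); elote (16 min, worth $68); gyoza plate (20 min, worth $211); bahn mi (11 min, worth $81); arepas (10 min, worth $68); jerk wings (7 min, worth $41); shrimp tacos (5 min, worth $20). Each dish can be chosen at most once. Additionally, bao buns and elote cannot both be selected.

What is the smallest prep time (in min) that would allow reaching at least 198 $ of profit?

Need the lightest bundle worth ≥ 198.
Taking gyoza plate gives 211 (≥ 198) for 20 min.
Below 20 min the best achievable stays under 198.

20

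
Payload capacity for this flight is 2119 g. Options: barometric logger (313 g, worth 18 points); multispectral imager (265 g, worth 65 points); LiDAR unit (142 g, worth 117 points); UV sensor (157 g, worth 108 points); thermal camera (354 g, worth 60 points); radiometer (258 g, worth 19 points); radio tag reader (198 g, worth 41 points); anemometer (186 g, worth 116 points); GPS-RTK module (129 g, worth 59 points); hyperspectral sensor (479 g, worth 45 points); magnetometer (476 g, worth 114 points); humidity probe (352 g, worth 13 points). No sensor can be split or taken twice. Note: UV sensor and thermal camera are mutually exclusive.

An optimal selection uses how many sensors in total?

Optimal total is 665.
One optimal bundle: multispectral imager + LiDAR unit + UV sensor + radio tag reader + anemometer + GPS-RTK module + hyperspectral sensor + magnetometer (2032 g).
Any selection reaching 665 contains exactly 8 sensors.

8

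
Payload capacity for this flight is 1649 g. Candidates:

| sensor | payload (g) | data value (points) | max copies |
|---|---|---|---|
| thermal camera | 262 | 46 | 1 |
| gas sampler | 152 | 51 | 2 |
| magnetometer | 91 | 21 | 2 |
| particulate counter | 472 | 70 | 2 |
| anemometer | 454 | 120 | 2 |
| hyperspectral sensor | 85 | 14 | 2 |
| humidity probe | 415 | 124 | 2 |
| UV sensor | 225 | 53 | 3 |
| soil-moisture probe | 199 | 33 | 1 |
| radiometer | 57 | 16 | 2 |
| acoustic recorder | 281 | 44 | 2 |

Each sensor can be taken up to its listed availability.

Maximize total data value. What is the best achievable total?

By data value per g: gas sampler 0.34, humidity probe 0.30, radiometer 0.28, anemometer 0.26 lead.
A density-first pass picks 2×gas sampler + magnetometer + hyperspectral sensor + 2×humidity probe + UV sensor + 2×radiometer — 470 at 1649 g.
But 2×gas sampler + anemometer + 2×humidity probe + radiometer fits in 1645 g and reaches 486.
The spare 4 g is too small for any remaining sensor, and no exchange beats 486.

486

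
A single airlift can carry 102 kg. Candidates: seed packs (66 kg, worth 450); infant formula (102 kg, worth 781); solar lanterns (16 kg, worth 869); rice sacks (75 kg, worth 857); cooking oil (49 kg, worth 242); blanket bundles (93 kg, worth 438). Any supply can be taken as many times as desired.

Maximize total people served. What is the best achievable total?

5214

The ratio ordering already packs tightly: 6×solar lanterns, 96 kg, 5214.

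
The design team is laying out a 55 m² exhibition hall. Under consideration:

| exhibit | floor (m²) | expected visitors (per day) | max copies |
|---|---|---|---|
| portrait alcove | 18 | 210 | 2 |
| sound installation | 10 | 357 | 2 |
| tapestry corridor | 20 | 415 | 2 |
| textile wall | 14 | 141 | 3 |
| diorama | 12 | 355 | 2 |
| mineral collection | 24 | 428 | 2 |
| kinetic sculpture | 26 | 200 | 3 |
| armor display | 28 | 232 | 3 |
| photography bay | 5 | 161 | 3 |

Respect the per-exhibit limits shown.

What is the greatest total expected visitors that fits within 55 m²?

By expected visitors per m²: sound installation 35.70, photography bay 32.20, diorama 29.58, tapestry corridor 20.75 lead.
A density-first pass picks 2×sound installation + diorama + 3×photography bay — 1552 at 47 m².
Replace photography bay with diorama: the trade gains 194 net, giving 1746 at 54 m².
Nothing else within 55 m² beats 1746.

1746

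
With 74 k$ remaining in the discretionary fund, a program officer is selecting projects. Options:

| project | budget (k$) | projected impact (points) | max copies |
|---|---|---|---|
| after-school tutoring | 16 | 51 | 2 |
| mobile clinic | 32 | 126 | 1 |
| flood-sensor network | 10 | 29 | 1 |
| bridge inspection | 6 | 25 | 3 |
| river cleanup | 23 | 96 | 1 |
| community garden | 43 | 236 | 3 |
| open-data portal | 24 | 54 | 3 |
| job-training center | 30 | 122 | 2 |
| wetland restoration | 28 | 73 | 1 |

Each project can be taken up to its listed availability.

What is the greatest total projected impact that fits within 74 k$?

Greedy by ratio would take bridge inspection + river cleanup + community garden: 72 k$ used, total 357.
Dropping bridge inspection and river cleanup frees 29 k$; slotting in job-training center (30 k$) lifts the total to 358 at 73 k$.

358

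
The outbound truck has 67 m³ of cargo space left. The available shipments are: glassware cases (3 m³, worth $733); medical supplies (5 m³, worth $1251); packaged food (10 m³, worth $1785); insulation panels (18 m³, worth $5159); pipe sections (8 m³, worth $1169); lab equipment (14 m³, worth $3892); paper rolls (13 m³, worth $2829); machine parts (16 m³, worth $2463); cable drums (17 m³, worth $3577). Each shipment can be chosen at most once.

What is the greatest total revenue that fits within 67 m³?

16708

Greedy by ratio would take glassware cases + medical supplies + packaged food + insulation panels + lab equipment + paper rolls: 63 m³ used, total 15649.
The 13 m³ tied up in glassware cases and packaged food is better spent on cable drums — total rises to 16708 (67 m³).
The closest alternative, glassware cases + medical supplies + packaged food + insulation panels + lab equipment + cable drums, reaches only 16397.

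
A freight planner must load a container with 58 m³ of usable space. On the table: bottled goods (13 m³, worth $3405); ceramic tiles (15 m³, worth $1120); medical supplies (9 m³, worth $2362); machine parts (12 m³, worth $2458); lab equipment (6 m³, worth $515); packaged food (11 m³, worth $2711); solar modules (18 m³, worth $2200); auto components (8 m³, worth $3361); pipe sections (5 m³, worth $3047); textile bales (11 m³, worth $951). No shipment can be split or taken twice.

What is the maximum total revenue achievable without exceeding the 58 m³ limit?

17344

By revenue per m³: pipe sections 609.40, auto components 420.12, medical supplies 262.44 lead.
Bottled goods + medical supplies + machine parts + packaged food + auto components + pipe sections uses 58 of the 58 m³ and totals 17344.
Nothing else within 58 m³ beats 17344.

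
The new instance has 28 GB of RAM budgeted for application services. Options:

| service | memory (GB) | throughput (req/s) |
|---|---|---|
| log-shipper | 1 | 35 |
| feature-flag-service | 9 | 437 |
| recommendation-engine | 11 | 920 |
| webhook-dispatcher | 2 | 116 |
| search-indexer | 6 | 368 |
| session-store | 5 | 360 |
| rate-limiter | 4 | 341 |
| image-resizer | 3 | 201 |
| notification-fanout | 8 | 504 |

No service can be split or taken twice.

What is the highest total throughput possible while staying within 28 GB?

2125

Ranking by ratio (throughput/GB): rate-limiter 85.25, recommendation-engine 83.64, session-store 72.00, image-resizer 67.00.
A density-first pass picks log-shipper + recommendation-engine + webhook-dispatcher + session-store + rate-limiter + image-resizer — 1973 at 26 GB.
Replace log-shipper and webhook-dispatcher and image-resizer with notification-fanout: the trade gains 152 net, giving 2125 at 28 GB.
No other feasible combination exceeds 2125.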